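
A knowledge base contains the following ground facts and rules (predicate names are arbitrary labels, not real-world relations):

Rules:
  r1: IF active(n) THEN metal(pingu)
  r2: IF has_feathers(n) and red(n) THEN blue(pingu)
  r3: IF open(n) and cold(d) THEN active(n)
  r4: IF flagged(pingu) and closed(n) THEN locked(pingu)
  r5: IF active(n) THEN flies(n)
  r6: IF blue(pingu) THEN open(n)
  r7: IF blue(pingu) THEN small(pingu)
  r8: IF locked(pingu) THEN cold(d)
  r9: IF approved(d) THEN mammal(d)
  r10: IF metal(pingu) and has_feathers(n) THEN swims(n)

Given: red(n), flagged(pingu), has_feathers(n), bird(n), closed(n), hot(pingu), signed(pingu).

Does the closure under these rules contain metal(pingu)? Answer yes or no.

yes

Round 1 — r2, r4, derive blue(pingu), locked(pingu).
Round 2 — r6, r7, r8, derive open(n), small(pingu), cold(d).
Round 3 — r3, derive active(n).
Round 4 — r1, r5, derive metal(pingu), flies(n).
Round 5 — r10, derive swims(n).
metal(pingu) appears in round 4, so it is derivable.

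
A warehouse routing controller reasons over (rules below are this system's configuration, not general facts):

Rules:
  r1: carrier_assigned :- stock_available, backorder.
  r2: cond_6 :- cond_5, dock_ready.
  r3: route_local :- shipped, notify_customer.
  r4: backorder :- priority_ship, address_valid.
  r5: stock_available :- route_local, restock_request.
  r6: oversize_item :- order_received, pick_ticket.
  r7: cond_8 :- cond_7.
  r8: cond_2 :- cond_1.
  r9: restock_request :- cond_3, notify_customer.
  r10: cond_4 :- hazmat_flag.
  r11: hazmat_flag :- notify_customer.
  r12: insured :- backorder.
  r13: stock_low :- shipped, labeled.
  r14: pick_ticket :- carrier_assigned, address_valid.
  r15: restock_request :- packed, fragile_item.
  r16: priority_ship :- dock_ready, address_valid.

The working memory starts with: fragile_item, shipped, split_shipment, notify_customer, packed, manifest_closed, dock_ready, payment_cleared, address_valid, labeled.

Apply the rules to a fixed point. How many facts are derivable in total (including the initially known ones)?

Round 1: r3 [route_local :- shipped, notify_customer.]; r11 [hazmat_flag :- notify_customer.]; r13 [stock_low :- shipped, labeled.]; r15 [restock_request :- packed, fragile_item.]; r16 [priority_ship :- dock_ready, address_valid.]. Adds route_local, hazmat_flag, stock_low, restock_request, priority_ship.
Round 2: r4 [backorder :- priority_ship, address_valid.]; r5 [stock_available :- route_local, restock_request.]; r10 [cond_4 :- hazmat_flag.]. Adds backorder, stock_available, cond_4.
Round 3: r1 [carrier_assigned :- stock_available, backorder.]; r12 [insured :- backorder.]. Adds carrier_assigned, insured.
Round 4: r14 [pick_ticket :- carrier_assigned, address_valid.]. Adds pick_ticket.
Closure: {address_valid, backorder, carrier_assigned, cond_4, dock_ready, fragile_item, hazmat_flag, insured, labeled, manifest_closed, notify_customer, packed, payment_cleared, pick_ticket, priority_ship, restock_request, route_local, shipped, split_shipment, stock_available, stock_low} — 21 facts.

21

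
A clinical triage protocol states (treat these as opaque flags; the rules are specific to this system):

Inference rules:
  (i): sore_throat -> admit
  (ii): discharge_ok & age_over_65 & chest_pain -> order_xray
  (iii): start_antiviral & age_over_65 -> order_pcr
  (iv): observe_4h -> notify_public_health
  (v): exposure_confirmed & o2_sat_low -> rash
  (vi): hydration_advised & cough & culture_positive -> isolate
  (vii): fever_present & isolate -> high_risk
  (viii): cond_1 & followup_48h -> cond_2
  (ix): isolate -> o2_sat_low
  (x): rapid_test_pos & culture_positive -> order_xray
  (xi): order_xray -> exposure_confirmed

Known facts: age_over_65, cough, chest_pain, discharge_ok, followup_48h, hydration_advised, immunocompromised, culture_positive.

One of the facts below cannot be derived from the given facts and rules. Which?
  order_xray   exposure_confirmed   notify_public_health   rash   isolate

Round 1: (ii) [discharge_ok & age_over_65 & chest_pain -> order_xray]; (vi) [hydration_advised & cough & culture_positive -> isolate]. Adds order_xray, isolate.
Round 2: (ix) [isolate -> o2_sat_low]; (xi) [order_xray -> exposure_confirmed]. Adds o2_sat_low, exposure_confirmed.
Round 3: (v) [exposure_confirmed & o2_sat_low -> rash]. Adds rash.
Derived: order_xray (round 1), exposure_confirmed (round 2), rash (round 3), isolate (round 1). notify_public_health never appears in any round.

notify_public_health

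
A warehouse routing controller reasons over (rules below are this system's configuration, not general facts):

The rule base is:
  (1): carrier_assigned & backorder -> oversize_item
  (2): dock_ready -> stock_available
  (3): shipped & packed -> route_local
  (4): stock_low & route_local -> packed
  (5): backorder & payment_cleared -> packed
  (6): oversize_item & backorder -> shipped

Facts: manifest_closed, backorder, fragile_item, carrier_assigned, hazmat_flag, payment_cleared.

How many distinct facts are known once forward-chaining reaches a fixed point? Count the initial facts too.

10

Round 1 — (1), (5), derive oversize_item, packed.
Round 2 — (6), derive shipped.
Round 3 — (3), derive route_local.
Closure: {backorder, carrier_assigned, fragile_item, hazmat_flag, manifest_closed, oversize_item, packed, payment_cleared, route_local, shipped} — 10 facts.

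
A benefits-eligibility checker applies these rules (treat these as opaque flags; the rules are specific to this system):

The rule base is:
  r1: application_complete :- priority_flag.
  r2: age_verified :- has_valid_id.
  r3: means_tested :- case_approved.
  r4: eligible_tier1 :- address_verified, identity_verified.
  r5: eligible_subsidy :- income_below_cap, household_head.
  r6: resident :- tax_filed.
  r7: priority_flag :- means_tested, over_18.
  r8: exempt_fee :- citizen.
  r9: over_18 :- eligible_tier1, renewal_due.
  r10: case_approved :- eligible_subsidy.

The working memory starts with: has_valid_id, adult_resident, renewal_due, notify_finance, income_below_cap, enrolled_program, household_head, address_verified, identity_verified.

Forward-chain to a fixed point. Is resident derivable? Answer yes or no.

Round 1: r2 [age_verified :- has_valid_id.]; r4 [eligible_tier1 :- address_verified, identity_verified.]; r5 [eligible_subsidy :- income_below_cap, household_head.]. Adds age_verified, eligible_tier1, eligible_subsidy.
Round 2: r9 [over_18 :- eligible_tier1, renewal_due.]; r10 [case_approved :- eligible_subsidy.]. Adds over_18, case_approved.
Round 3: r3 [means_tested :- case_approved.]. Adds means_tested.
Round 4: r7 [priority_flag :- means_tested, over_18.]. Adds priority_flag.
Round 5: r1 [application_complete :- priority_flag.]. Adds application_complete.
Fixed point reached. resident is concluded only by r6; r6 needs tax_filed (never derived).

no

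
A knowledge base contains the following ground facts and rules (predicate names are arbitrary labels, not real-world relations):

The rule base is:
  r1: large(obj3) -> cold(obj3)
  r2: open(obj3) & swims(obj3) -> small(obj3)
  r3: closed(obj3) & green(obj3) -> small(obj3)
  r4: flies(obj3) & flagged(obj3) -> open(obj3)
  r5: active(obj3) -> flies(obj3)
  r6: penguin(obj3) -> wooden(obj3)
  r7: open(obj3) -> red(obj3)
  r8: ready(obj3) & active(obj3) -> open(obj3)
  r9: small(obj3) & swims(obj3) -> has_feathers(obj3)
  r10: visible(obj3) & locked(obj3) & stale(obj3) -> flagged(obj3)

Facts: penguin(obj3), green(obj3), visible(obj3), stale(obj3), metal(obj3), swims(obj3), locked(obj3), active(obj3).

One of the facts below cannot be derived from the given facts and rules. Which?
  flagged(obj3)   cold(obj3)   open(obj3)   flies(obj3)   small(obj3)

Round 1 fires r5, r6, r10, giving flies(obj3), wooden(obj3), flagged(obj3).
Round 2 fires r4, giving open(obj3).
Round 3 fires r2, r7, giving small(obj3), red(obj3).
Round 4 fires r9, giving has_feathers(obj3).
Derived: open(obj3) (round 2), flies(obj3) (round 1), flagged(obj3) (round 1), small(obj3) (round 3). cold(obj3) never appears in any round.

cold(obj3)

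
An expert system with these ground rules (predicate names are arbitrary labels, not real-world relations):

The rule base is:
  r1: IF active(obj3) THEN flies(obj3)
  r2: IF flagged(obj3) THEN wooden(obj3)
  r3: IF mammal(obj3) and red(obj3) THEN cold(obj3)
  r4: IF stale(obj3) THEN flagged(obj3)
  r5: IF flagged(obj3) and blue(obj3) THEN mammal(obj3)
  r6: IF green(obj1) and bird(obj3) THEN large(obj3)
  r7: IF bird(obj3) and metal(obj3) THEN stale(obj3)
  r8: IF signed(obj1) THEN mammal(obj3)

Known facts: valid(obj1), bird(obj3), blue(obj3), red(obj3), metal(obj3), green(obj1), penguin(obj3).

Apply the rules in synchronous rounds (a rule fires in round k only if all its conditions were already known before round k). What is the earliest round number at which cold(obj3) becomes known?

4

Round 1: r6 [IF green(obj1) and bird(obj3) THEN large(obj3)]; r7 [IF bird(obj3) and metal(obj3) THEN stale(obj3)]. New: large(obj3), stale(obj3).
Round 2: r4 [IF stale(obj3) THEN flagged(obj3)]. New: flagged(obj3).
Round 3: r2 [IF flagged(obj3) THEN wooden(obj3)]; r5 [IF flagged(obj3) and blue(obj3) THEN mammal(obj3)]. New: wooden(obj3), mammal(obj3).
Round 4: r3 [IF mammal(obj3) and red(obj3) THEN cold(obj3)]. New: cold(obj3).
cold(obj3) first appears in round 4.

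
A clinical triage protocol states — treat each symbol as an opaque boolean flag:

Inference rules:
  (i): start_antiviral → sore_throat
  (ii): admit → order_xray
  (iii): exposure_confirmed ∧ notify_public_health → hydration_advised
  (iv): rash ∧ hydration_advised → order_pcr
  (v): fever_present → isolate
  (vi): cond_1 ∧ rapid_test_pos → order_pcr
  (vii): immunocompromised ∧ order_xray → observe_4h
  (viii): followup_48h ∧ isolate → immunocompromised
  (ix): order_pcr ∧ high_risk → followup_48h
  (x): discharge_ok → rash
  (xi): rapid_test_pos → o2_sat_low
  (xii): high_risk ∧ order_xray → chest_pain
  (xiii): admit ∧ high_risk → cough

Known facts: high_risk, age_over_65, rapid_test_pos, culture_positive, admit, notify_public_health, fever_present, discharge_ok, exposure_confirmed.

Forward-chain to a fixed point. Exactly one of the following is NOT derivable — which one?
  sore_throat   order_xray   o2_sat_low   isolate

Round 1 fires (ii), (iii), (v), (x), (xi), (xiii), giving order_xray, hydration_advised, isolate, rash, o2_sat_low, cough.
Round 2 fires (iv), (xii), giving order_pcr, chest_pain.
Round 3 fires (ix), giving followup_48h.
Round 4 fires (viii), giving immunocompromised.
Round 5 fires (vii), giving observe_4h.
Derived: order_xray (round 1), isolate (round 1), o2_sat_low (round 1). sore_throat never appears in any round.

sore_throat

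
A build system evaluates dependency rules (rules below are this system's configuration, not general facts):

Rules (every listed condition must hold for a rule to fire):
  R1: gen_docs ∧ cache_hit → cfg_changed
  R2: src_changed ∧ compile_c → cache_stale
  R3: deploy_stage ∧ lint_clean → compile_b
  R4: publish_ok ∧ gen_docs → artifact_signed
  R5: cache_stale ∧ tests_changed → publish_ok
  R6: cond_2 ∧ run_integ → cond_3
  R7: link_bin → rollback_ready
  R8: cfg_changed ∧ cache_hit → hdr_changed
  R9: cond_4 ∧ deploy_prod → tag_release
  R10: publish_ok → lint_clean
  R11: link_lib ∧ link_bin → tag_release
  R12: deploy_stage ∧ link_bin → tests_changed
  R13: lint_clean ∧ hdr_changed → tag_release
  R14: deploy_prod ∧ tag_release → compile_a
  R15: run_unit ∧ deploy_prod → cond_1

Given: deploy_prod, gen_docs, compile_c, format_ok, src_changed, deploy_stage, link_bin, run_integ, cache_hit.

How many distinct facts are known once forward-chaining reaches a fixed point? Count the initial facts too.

20

Round 1: R1 [gen_docs ∧ cache_hit → cfg_changed]; R2 [src_changed ∧ compile_c → cache_stale]; R7 [link_bin → rollback_ready]; R12 [deploy_stage ∧ link_bin → tests_changed]. New: cfg_changed, cache_stale, rollback_ready, tests_changed.
Round 2: R5 [cache_stale ∧ tests_changed → publish_ok]; R8 [cfg_changed ∧ cache_hit → hdr_changed]. New: publish_ok, hdr_changed.
Round 3: R4 [publish_ok ∧ gen_docs → artifact_signed]; R10 [publish_ok → lint_clean]. New: artifact_signed, lint_clean.
Round 4: R3 [deploy_stage ∧ lint_clean → compile_b]; R13 [lint_clean ∧ hdr_changed → tag_release]. New: compile_b, tag_release.
Round 5: R14 [deploy_prod ∧ tag_release → compile_a]. New: compile_a.
Closure: {artifact_signed, cache_hit, cache_stale, cfg_changed, compile_a, compile_b, compile_c, deploy_prod, deploy_stage, format_ok, gen_docs, hdr_changed, link_bin, lint_clean, publish_ok, rollback_ready, run_integ, src_changed, tag_release, tests_changed} — 20 facts.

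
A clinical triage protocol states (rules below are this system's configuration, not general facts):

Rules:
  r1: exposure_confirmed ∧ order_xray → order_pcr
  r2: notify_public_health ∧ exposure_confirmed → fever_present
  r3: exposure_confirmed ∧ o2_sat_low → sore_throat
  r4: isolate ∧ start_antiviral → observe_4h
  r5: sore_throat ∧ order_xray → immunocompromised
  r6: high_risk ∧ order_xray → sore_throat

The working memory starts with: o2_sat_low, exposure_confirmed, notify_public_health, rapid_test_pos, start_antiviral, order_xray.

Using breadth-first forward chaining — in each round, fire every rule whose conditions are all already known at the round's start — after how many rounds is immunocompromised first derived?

Round 1: r1 [exposure_confirmed ∧ order_xray → order_pcr]; r2 [notify_public_health ∧ exposure_confirmed → fever_present]; r3 [exposure_confirmed ∧ o2_sat_low → sore_throat]. New: order_pcr, fever_present, sore_throat.
Round 2: r5 [sore_throat ∧ order_xray → immunocompromised]. New: immunocompromised.
immunocompromised first appears in round 2.

2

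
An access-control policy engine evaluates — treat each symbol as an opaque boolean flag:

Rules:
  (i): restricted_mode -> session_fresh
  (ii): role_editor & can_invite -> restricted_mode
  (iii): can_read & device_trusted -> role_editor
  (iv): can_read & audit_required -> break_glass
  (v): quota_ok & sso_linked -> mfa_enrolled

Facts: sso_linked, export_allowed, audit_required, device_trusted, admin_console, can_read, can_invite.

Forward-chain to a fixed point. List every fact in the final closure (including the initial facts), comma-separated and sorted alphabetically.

Round 1 fires (iii), (iv), giving role_editor, break_glass.
Round 2 fires (ii), giving restricted_mode.
Round 3 fires (i), giving session_fresh.

admin_console, audit_required, break_glass, can_invite, can_read, device_trusted, export_allowed, restricted_mode, role_editor, session_fresh, sso_linked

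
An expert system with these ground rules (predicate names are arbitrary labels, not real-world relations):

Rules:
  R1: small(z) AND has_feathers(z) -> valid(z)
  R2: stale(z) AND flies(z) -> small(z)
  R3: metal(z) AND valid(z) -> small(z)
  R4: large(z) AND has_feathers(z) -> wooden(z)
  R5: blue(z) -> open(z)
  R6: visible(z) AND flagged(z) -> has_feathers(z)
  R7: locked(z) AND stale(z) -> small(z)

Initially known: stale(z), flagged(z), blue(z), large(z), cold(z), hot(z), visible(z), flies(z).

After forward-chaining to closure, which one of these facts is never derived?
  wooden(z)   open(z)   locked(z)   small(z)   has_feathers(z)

locked(z)

Round 1 — R2, R5, R6, derive small(z), open(z), has_feathers(z).
Round 2 — R1, R4, derive valid(z), wooden(z).
Derived: wooden(z) (round 2), has_feathers(z) (round 1), open(z) (round 1), small(z) (round 1). locked(z) never appears in any round.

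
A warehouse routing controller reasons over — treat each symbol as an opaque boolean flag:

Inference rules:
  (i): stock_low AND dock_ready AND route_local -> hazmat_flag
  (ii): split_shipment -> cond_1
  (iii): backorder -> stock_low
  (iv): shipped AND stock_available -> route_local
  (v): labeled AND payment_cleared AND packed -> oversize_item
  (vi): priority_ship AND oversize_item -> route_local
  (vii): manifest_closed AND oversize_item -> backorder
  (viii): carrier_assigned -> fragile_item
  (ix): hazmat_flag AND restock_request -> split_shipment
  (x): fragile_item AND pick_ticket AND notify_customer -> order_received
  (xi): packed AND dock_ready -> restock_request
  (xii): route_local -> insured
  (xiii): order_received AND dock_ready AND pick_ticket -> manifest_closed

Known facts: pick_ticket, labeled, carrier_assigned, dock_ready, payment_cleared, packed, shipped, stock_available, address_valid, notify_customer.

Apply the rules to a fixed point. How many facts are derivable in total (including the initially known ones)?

Round 1 fires (iv), (v), (viii), (xi), giving route_local, oversize_item, fragile_item, restock_request.
Round 2 fires (x), (xii), giving order_received, insured.
Round 3 fires (xiii), giving manifest_closed.
Round 4 fires (vii), giving backorder.
Round 5 fires (iii), giving stock_low.
Round 6 fires (i), giving hazmat_flag.
Round 7 fires (ix), giving split_shipment.
Round 8 fires (ii), giving cond_1.
Closure: {address_valid, backorder, carrier_assigned, cond_1, dock_ready, fragile_item, hazmat_flag, insured, labeled, manifest_closed, notify_customer, order_received, oversize_item, packed, payment_cleared, pick_ticket, restock_request, route_local, shipped, split_shipment, stock_available, stock_low} — 22 facts.

22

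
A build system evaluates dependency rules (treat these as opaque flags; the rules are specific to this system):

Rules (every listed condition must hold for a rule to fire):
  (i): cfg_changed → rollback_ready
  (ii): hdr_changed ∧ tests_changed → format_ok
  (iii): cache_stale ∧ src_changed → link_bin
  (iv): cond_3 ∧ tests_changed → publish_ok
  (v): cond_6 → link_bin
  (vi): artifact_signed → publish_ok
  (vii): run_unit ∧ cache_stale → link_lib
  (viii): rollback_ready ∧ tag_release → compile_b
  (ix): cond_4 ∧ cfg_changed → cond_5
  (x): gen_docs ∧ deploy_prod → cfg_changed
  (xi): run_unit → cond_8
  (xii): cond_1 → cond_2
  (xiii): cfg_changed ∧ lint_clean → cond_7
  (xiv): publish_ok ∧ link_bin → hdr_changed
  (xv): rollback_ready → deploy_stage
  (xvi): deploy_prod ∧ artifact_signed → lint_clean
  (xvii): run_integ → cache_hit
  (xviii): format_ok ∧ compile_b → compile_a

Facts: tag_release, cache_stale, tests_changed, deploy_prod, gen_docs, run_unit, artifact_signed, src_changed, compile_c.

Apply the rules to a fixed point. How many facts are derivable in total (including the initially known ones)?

22

Round 1 — (iii), (vi), (vii), (x), (xi), (xvi), derive link_bin, publish_ok, link_lib, cfg_changed, cond_8, lint_clean.
Round 2 — (i), (xiii), (xiv), derive rollback_ready, cond_7, hdr_changed.
Round 3 — (ii), (viii), (xv), derive format_ok, compile_b, deploy_stage.
Round 4 — (xviii), derive compile_a.
Closure: {artifact_signed, cache_stale, cfg_changed, compile_a, compile_b, compile_c, cond_7, cond_8, deploy_prod, deploy_stage, format_ok, gen_docs, hdr_changed, link_bin, link_lib, lint_clean, publish_ok, rollback_ready, run_unit, src_changed, tag_release, tests_changed} — 22 facts.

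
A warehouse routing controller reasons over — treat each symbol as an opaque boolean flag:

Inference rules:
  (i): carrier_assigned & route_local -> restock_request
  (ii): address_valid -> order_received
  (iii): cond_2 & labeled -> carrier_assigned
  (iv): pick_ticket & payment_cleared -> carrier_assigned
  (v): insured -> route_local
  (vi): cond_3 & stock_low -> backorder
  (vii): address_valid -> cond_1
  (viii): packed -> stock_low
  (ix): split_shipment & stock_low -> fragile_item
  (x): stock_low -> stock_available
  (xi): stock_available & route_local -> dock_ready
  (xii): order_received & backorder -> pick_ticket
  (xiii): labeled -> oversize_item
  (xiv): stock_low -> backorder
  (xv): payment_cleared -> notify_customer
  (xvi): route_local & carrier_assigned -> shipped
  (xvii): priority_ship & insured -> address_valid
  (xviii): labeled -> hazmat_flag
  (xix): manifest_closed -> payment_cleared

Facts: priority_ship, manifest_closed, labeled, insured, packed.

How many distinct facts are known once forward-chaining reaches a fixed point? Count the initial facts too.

21

Round 1: (v) [insured -> route_local]; (viii) [packed -> stock_low]; (xiii) [labeled -> oversize_item]; (xvii) [priority_ship & insured -> address_valid]; (xviii) [labeled -> hazmat_flag]; (xix) [manifest_closed -> payment_cleared]. New: route_local, stock_low, oversize_item, address_valid, hazmat_flag, payment_cleared.
Round 2: (ii) [address_valid -> order_received]; (vii) [address_valid -> cond_1]; (x) [stock_low -> stock_available]; (xiv) [stock_low -> backorder]; (xv) [payment_cleared -> notify_customer]. New: order_received, cond_1, stock_available, backorder, notify_customer.
Round 3: (xi) [stock_available & route_local -> dock_ready]; (xii) [order_received & backorder -> pick_ticket]. New: dock_ready, pick_ticket.
Round 4: (iv) [pick_ticket & payment_cleared -> carrier_assigned]. New: carrier_assigned.
Round 5: (i) [carrier_assigned & route_local -> restock_request]; (xvi) [route_local & carrier_assigned -> shipped]. New: restock_request, shipped.
Closure: {address_valid, backorder, carrier_assigned, cond_1, dock_ready, hazmat_flag, insured, labeled, manifest_closed, notify_customer, order_received, oversize_item, packed, payment_cleared, pick_ticket, priority_ship, restock_request, route_local, shipped, stock_available, stock_low} — 21 facts.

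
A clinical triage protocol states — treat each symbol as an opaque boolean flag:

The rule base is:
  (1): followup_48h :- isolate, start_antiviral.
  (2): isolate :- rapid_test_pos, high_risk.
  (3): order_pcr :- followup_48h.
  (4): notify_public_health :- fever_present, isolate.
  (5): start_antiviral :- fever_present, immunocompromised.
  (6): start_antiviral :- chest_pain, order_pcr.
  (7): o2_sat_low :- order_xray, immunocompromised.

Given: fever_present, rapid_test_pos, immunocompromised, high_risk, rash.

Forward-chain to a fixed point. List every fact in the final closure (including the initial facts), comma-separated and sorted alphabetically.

Round 1 fires (2), (5), giving isolate, start_antiviral.
Round 2 fires (1), (4), giving followup_48h, notify_public_health.
Round 3 fires (3), giving order_pcr.

fever_present, followup_48h, high_risk, immunocompromised, isolate, notify_public_health, order_pcr, rapid_test_pos, rash, start_antiviral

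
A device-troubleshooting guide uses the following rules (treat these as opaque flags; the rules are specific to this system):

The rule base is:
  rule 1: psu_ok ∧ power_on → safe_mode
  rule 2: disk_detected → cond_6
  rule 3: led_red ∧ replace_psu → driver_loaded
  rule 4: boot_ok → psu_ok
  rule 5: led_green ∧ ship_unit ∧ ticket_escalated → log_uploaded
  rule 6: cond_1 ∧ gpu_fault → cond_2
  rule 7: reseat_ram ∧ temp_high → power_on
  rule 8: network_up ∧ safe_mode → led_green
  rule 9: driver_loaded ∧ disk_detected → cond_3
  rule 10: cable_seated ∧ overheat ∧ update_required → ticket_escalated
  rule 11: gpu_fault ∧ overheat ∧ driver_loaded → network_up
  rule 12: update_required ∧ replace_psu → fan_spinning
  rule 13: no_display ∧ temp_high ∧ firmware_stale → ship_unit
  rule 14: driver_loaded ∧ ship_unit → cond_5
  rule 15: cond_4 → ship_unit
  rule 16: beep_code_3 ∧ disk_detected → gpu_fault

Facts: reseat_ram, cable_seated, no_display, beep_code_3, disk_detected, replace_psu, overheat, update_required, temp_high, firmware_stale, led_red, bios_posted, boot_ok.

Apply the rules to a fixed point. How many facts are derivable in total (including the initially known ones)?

Round 1 fires rule 2, rule 3, rule 4, rule 7, rule 10, rule 12, rule 13, rule 16, giving cond_6, driver_loaded, psu_ok, power_on, ticket_escalated, fan_spinning, ship_unit, gpu_fault.
Round 2 fires rule 1, rule 9, rule 11, rule 14, giving safe_mode, cond_3, network_up, cond_5.
Round 3 fires rule 8, giving led_green.
Round 4 fires rule 5, giving log_uploaded.
Closure: {beep_code_3, bios_posted, boot_ok, cable_seated, cond_3, cond_5, cond_6, disk_detected, driver_loaded, fan_spinning, firmware_stale, gpu_fault, led_green, led_red, log_uploaded, network_up, no_display, overheat, power_on, psu_ok, replace_psu, reseat_ram, safe_mode, ship_unit, temp_high, ticket_escalated, update_required} — 27 facts.

27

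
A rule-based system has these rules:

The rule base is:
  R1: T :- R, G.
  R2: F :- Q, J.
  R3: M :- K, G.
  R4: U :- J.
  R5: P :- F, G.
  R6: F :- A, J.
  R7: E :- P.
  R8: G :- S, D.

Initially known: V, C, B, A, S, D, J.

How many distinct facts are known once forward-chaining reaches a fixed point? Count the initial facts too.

Round 1: R4 [U :- J.]; R6 [F :- A, J.]; R8 [G :- S, D.]. Adds U, F, G.
Round 2: R5 [P :- F, G.]. Adds P.
Round 3: R7 [E :- P.]. Adds E.
Closure: {A, B, C, D, E, F, G, J, P, S, U, V} — 12 facts.

12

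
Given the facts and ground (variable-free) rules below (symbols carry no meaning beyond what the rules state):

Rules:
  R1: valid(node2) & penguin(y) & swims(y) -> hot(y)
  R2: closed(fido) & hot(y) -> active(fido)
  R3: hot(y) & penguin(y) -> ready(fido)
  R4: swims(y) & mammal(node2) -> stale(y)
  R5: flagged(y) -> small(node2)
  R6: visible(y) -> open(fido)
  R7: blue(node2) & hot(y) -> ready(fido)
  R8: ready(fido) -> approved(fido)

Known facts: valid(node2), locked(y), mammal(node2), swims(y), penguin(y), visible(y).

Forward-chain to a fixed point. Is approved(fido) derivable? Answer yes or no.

yes

Round 1 — R1, R4, R6, derive hot(y), stale(y), open(fido).
Round 2 — R3, derive ready(fido).
Round 3 — R8, derive approved(fido).
approved(fido) appears in round 3, so it is derivable.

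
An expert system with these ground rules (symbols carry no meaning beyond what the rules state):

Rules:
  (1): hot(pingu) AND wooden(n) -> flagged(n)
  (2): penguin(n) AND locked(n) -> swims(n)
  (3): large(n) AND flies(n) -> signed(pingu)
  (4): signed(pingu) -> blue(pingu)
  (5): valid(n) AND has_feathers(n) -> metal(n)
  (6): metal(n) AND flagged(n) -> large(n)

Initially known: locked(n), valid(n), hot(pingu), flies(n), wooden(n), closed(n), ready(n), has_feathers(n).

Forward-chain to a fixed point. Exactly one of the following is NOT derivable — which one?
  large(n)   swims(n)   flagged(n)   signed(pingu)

swims(n)

Round 1 — (1), (5), derive flagged(n), metal(n).
Round 2 — (6), derive large(n).
Round 3 — (3), derive signed(pingu).
Round 4 — (4), derive blue(pingu).
Derived: signed(pingu) (round 3), flagged(n) (round 1), large(n) (round 2). swims(n) never appears in any round.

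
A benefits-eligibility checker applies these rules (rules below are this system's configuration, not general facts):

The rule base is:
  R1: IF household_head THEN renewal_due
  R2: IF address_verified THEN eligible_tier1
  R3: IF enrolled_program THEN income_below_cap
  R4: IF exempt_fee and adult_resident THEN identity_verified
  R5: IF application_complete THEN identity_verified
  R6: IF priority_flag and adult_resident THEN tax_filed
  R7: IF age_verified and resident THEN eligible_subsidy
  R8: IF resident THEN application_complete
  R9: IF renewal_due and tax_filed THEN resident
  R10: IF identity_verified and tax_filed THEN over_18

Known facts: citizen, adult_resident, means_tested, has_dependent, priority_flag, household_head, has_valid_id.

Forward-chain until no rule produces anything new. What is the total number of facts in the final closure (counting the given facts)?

13

Round 1 — R1, R6, derive renewal_due, tax_filed.
Round 2 — R9, derive resident.
Round 3 — R8, derive application_complete.
Round 4 — R5, derive identity_verified.
Round 5 — R10, derive over_18.
Closure: {adult_resident, application_complete, citizen, has_dependent, has_valid_id, household_head, identity_verified, means_tested, over_18, priority_flag, renewal_due, resident, tax_filed} — 13 facts.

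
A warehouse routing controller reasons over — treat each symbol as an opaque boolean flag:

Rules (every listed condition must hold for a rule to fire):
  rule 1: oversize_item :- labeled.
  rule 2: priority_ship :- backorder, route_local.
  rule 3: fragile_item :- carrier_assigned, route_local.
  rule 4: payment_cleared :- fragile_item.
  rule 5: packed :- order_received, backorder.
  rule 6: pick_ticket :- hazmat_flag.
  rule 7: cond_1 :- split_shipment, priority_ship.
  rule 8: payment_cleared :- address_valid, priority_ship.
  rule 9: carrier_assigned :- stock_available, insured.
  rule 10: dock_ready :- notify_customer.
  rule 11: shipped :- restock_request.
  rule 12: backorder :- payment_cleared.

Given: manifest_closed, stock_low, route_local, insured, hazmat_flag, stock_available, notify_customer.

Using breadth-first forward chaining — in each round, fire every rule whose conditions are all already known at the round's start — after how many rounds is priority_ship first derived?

5

Round 1 — rule 6, rule 9, rule 10, derive pick_ticket, carrier_assigned, dock_ready.
Round 2 — rule 3, derive fragile_item.
Round 3 — rule 4, derive payment_cleared.
Round 4 — rule 12, derive backorder.
Round 5 — rule 2, derive priority_ship.
priority_ship first appears in round 5.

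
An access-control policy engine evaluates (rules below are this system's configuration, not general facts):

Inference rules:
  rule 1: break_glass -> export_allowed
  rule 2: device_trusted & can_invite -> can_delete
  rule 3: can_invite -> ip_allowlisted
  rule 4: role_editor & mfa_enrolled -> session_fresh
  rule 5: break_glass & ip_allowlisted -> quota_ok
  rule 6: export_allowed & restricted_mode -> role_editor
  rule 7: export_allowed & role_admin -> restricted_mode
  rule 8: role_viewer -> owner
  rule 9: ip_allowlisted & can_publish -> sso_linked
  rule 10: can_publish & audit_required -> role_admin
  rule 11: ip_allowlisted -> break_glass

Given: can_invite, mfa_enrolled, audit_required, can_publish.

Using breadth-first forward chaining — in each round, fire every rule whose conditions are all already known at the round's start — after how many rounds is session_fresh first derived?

6

Round 1 fires rule 3, rule 10, giving ip_allowlisted, role_admin.
Round 2 fires rule 9, rule 11, giving sso_linked, break_glass.
Round 3 fires rule 1, rule 5, giving export_allowed, quota_ok.
Round 4 fires rule 7, giving restricted_mode.
Round 5 fires rule 6, giving role_editor.
Round 6 fires rule 4, giving session_fresh.
session_fresh first appears in round 6.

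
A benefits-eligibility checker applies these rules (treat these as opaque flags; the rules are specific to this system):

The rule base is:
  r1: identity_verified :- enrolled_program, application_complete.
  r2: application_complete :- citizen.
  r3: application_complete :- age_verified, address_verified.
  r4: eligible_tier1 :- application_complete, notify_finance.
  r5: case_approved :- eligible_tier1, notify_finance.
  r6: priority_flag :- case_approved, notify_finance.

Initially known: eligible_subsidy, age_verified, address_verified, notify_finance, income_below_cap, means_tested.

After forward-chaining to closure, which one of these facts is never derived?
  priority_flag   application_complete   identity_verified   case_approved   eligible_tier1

Round 1: r3 [application_complete :- age_verified, address_verified.]. New: application_complete.
Round 2: r4 [eligible_tier1 :- application_complete, notify_finance.]. New: eligible_tier1.
Round 3: r5 [case_approved :- eligible_tier1, notify_finance.]. New: case_approved.
Round 4: r6 [priority_flag :- case_approved, notify_finance.]. New: priority_flag.
Derived: application_complete (round 1), eligible_tier1 (round 2), priority_flag (round 4), case_approved (round 3). identity_verified never appears in any round.

identity_verified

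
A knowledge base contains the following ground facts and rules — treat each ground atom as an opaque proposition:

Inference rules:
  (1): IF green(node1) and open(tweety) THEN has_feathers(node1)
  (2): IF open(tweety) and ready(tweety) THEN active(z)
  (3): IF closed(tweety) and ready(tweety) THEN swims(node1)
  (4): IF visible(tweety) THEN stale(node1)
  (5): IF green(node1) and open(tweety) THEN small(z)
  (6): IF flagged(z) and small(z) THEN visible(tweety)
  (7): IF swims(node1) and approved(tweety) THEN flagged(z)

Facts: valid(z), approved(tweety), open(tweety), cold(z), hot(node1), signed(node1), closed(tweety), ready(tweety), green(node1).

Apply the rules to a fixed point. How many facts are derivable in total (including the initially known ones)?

Round 1: (1) [IF green(node1) and open(tweety) THEN has_feathers(node1)]; (2) [IF open(tweety) and ready(tweety) THEN active(z)]; (3) [IF closed(tweety) and ready(tweety) THEN swims(node1)]; (5) [IF green(node1) and open(tweety) THEN small(z)]. New: has_feathers(node1), active(z), swims(node1), small(z).
Round 2: (7) [IF swims(node1) and approved(tweety) THEN flagged(z)]. New: flagged(z).
Round 3: (6) [IF flagged(z) and small(z) THEN visible(tweety)]. New: visible(tweety).
Round 4: (4) [IF visible(tweety) THEN stale(node1)]. New: stale(node1).
Closure: {active(z), approved(tweety), closed(tweety), cold(z), flagged(z), green(node1), has_feathers(node1), hot(node1), open(tweety), ready(tweety), signed(node1), small(z), stale(node1), swims(node1), valid(z), visible(tweety)} — 16 facts.

16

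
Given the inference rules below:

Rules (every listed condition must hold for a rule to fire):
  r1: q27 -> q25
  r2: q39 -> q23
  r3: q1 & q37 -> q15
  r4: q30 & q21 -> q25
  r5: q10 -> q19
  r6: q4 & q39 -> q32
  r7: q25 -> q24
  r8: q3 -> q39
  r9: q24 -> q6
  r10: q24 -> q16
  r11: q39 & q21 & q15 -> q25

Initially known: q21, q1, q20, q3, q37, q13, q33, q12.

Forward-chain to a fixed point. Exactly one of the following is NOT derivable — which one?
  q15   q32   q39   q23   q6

q32

Round 1: r3 [q1 & q37 -> q15]; r8 [q3 -> q39]. Adds q15, q39.
Round 2: r2 [q39 -> q23]; r11 [q39 & q21 & q15 -> q25]. Adds q23, q25.
Round 3: r7 [q25 -> q24]. Adds q24.
Round 4: r9 [q24 -> q6]; r10 [q24 -> q16]. Adds q6, q16.
Derived: q6 (round 4), q39 (round 1), q15 (round 1), q23 (round 2). q32 never appears in any round.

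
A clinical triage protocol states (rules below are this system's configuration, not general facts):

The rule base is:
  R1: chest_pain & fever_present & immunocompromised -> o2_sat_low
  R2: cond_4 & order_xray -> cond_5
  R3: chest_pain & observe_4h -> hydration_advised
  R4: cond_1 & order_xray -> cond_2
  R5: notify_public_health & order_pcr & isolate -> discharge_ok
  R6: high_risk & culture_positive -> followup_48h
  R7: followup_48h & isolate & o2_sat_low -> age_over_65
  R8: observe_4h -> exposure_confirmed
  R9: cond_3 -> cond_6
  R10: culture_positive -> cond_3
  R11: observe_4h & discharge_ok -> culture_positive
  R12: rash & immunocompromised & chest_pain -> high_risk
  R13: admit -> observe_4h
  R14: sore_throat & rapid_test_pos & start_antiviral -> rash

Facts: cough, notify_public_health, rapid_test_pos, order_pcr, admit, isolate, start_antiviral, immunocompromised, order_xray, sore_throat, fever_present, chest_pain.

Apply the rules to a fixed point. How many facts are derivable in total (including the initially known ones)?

24

Round 1: R1 [chest_pain & fever_present & immunocompromised -> o2_sat_low]; R5 [notify_public_health & order_pcr & isolate -> discharge_ok]; R13 [admit -> observe_4h]; R14 [sore_throat & rapid_test_pos & start_antiviral -> rash]. Adds o2_sat_low, discharge_ok, observe_4h, rash.
Round 2: R3 [chest_pain & observe_4h -> hydration_advised]; R8 [observe_4h -> exposure_confirmed]; R11 [observe_4h & discharge_ok -> culture_positive]; R12 [rash & immunocompromised & chest_pain -> high_risk]. Adds hydration_advised, exposure_confirmed, culture_positive, high_risk.
Round 3: R6 [high_risk & culture_positive -> followup_48h]; R10 [culture_positive -> cond_3]. Adds followup_48h, cond_3.
Round 4: R7 [followup_48h & isolate & o2_sat_low -> age_over_65]; R9 [cond_3 -> cond_6]. Adds age_over_65, cond_6.
Closure: {admit, age_over_65, chest_pain, cond_3, cond_6, cough, culture_positive, discharge_ok, exposure_confirmed, fever_present, followup_48h, high_risk, hydration_advised, immunocompromised, isolate, notify_public_health, o2_sat_low, observe_4h, order_pcr, order_xray, rapid_test_pos, rash, sore_throat, start_antiviral} — 24 facts.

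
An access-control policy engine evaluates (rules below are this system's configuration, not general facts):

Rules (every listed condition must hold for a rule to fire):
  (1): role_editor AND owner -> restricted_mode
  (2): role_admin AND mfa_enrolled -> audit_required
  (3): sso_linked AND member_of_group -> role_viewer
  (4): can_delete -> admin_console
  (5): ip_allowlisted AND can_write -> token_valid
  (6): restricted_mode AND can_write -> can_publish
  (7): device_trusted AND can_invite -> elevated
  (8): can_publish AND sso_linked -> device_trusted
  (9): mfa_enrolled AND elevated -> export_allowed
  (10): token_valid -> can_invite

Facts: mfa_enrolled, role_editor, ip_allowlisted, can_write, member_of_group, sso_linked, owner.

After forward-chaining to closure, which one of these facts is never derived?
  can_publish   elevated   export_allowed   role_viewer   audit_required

audit_required

Round 1 — (1), (3), (5), derive restricted_mode, role_viewer, token_valid.
Round 2 — (6), (10), derive can_publish, can_invite.
Round 3 — (8), derive device_trusted.
Round 4 — (7), derive elevated.
Round 5 — (9), derive export_allowed.
Derived: role_viewer (round 1), export_allowed (round 5), can_publish (round 2), elevated (round 4). audit_required never appears in any round.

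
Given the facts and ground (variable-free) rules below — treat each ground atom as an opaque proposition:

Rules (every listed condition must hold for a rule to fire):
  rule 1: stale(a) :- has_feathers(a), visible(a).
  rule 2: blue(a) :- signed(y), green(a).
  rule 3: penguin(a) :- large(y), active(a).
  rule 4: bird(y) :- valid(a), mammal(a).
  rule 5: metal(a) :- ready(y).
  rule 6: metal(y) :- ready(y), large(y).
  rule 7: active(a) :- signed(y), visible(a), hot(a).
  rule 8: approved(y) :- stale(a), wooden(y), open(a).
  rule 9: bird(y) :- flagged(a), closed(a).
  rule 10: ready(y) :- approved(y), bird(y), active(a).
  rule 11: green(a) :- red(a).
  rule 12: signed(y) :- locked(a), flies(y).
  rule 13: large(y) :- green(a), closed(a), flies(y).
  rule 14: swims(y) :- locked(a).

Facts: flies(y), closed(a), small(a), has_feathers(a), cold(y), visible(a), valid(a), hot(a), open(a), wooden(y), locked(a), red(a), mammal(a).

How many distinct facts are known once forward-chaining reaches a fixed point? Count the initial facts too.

26

Round 1 fires rule 1, rule 4, rule 11, rule 12, rule 14, giving stale(a), bird(y), green(a), signed(y), swims(y).
Round 2 fires rule 2, rule 7, rule 8, rule 13, giving blue(a), active(a), approved(y), large(y).
Round 3 fires rule 3, rule 10, giving penguin(a), ready(y).
Round 4 fires rule 5, rule 6, giving metal(a), metal(y).
Closure: {active(a), approved(y), bird(y), blue(a), closed(a), cold(y), flies(y), green(a), has_feathers(a), hot(a), large(y), locked(a), mammal(a), metal(a), metal(y), open(a), penguin(a), ready(y), red(a), signed(y), small(a), stale(a), swims(y), valid(a), visible(a), wooden(y)} — 26 facts.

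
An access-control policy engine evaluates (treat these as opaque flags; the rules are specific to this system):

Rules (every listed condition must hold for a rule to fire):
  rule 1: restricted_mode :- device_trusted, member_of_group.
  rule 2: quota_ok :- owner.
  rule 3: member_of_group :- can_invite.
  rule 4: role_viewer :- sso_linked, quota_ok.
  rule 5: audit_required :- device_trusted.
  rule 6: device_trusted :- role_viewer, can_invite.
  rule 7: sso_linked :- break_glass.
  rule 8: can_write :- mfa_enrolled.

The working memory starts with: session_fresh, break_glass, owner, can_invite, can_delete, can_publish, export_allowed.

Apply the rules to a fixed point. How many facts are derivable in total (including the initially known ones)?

Round 1 — rule 2, rule 3, rule 7, derive quota_ok, member_of_group, sso_linked.
Round 2 — rule 4, derive role_viewer.
Round 3 — rule 6, derive device_trusted.
Round 4 — rule 1, rule 5, derive restricted_mode, audit_required.
Closure: {audit_required, break_glass, can_delete, can_invite, can_publish, device_trusted, export_allowed, member_of_group, owner, quota_ok, restricted_mode, role_viewer, session_fresh, sso_linked} — 14 facts.

14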